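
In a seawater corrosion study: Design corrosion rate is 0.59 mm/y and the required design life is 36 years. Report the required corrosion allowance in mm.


Corrosion allowance = CR × design life
CA = 0.59 * 36 = 21.24 mm

21.24 mm


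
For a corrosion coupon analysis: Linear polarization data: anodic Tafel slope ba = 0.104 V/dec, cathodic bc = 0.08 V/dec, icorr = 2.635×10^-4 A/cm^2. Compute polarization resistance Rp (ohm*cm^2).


Apply the Stern-Geary equation: Rp = ba*bc / (2.303*icorr*(ba+bc))
ba*bc = 0.104*0.08 = 0.00832
ba+bc = 0.184; 2.303*icorr*(ba+bc) = 2.303*2.635×10^-4*0.184 = 1.1165865×10^-4
Rp = 0.00832 / 1.1165865×10^-4 = 74.51 ohm*cm^2

74.51 ohm*cm^2


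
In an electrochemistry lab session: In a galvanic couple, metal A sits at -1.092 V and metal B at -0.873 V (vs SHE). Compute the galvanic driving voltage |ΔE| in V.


Driving voltage is the absolute potential difference.
|ΔE| = |-1.092 − (-0.873)| = 0.219 V

0.219 V


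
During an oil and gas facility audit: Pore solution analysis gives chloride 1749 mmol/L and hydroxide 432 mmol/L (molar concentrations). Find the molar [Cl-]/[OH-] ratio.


Threshold parameter = [Cl-] / [OH-] (molar basis; both in mmol/L, so units cancel)
Ratio = 1749 / 432 = 4.05

4.05


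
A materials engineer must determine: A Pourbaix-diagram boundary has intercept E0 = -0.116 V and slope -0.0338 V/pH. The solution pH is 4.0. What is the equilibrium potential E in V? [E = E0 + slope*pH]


Apply the Pourbaix line equation: E = E0 + slope*pH
E = -0.116 + (-0.0338)*4.0 = -0.116 + (-0.1352) = -0.2512 V
Rounded to 4 decimal places: E = -0.2512 V

-0.2512 V


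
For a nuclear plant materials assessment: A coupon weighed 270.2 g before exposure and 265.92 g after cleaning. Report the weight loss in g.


Weight loss = initial − final
WL = 270.2 − 265.92 = 4.28 g

4.28 g


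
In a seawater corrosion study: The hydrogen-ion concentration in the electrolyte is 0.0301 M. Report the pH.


pH = −log10[H+]
pH = −log10(0.0301) = 1.52

1.52


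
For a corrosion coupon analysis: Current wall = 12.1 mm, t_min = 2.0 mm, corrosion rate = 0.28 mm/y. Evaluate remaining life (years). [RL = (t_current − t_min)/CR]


Apply the remaining-life relation: RL = (t_current − t_min) / CR
RL = (12.1 − 2.0) / 0.28 = 10.1 / 0.28 = 36.1 years

36.1 years


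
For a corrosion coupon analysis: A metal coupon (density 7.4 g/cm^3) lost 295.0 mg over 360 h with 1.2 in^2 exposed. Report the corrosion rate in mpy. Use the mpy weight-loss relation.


Apply the mpy weight-loss relation: CR = 534 * W / (D * A * T)
Numerator: 534 * 295.0 = 157530.0
Denominator: 7.4 * 1.2 * 360 = 3196.8
CR = 157530.0 / 3196.8 = 49.2774 mpy

49.2774 mpy


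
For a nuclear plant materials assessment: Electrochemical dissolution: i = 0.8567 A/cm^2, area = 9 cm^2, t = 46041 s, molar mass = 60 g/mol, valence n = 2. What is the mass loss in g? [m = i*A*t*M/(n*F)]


Apply Faraday's law: m = i*A*t*M / (n*F)
Total charge passed Q = i*A*t = 0.8567*9*46041 = 354989.9223 C
m = Q*M/(n*F) = 354989.9223*60/(2*96485) = 110.377 g

110.377 g


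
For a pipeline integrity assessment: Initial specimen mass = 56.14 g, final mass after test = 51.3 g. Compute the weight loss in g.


Weight loss = initial − final
WL = 56.14 − 51.3 = 4.84 g

4.84 g


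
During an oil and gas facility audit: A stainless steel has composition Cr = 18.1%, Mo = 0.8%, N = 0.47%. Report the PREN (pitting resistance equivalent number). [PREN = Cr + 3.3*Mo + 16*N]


Apply the PREN formula: PREN = Cr + 3.3*Mo + 16*N
PREN = 18.1 + 3.3*0.8 + 16*0.47
PREN = 18.1 + 2.64 + 7.52 = 28.26

28.26


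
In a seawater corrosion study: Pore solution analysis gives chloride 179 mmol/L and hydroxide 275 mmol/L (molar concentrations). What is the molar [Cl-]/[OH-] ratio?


Threshold parameter = [Cl-] / [OH-] (molar basis; both in mmol/L, so units cancel)
Ratio = 179 / 275 = 0.65

0.65


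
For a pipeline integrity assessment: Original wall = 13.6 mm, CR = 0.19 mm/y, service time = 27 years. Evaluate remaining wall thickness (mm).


Remaining wall = original − CR × time
t = 13.6 − 0.19*27 = 13.6 − 5.13 = 8.47 mm

8.47 mm


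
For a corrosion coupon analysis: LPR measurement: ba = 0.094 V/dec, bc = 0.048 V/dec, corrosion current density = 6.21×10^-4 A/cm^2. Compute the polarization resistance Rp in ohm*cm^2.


Apply the Stern-Geary equation: Rp = ba*bc / (2.303*icorr*(ba+bc))
ba*bc = 0.094*0.048 = 0.004512
ba+bc = 0.142; 2.303*icorr*(ba+bc) = 2.303*6.21×10^-4*0.142 = 2.0308315×10^-4
Rp = 0.004512 / 2.0308315×10^-4 = 22.2 ohm*cm^2

22.2 ohm*cm^2


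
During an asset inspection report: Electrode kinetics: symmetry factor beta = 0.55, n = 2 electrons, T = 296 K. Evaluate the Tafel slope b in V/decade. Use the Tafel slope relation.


Apply the Tafel slope relation: b = 2.303*R*T/(beta*n*F)
Numerator: 2.303 * 8.314 * 296 = 5667.55
Denominator: 0.55 * 2 * 96485 = 106133.5
b = 5667.55 / 106133.5 = 0.0534 V/decade

0.0534 V/decade


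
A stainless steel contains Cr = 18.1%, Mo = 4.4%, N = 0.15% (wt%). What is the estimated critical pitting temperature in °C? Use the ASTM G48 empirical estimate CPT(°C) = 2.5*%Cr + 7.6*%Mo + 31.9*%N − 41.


Apply the ASTM G48 empirical CPT estimate: CPT(°C) = 2.5*%Cr + 7.6*%Mo + 31.9*%N − 41
2.5*18.1 = 45.25; 7.6*4.4 = 33.44; 31.9*0.15 = 4.785
CPT = 45.25 + 33.44 + 4.785 − 41 = 42.475 °C
Rounded to 0.1 °C: CPT ≈ 42.5 °C

42.5 °C


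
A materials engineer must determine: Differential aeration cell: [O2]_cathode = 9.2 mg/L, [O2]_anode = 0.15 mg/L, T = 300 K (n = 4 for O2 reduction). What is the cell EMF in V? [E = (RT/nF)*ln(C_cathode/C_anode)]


Apply the Nernst concentration-cell relation: E = (RT/nF)*ln(C_cathode/C_anode)
RT/nF = 8.314*300/(4*96485) = 0.00646266 V
ln(9.2/0.15) = 4.11632
E = 0.00646266 * 4.11632 = 0.0266 V

0.0266 V


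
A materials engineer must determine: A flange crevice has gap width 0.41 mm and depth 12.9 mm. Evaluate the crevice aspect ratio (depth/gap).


Aspect ratio = depth / gap
Ratio = 12.9 / 0.41 = 31.5

31.5


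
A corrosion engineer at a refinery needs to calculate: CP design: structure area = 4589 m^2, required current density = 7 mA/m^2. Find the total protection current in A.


I = area * current density, then convert mA → A (÷1000)
I = 4589 * 7 / 1000 = 32.12 A

32.12 A


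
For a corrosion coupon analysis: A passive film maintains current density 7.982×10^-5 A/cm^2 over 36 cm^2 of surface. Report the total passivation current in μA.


I = i_pass * A, then convert A → μA (×10^6)
I = 7.982×10^-5 * 36 * 10^6 = 2873.52 μA

2873.52 μA


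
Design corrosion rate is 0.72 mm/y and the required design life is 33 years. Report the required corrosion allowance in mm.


Corrosion allowance = CR × design life
CA = 0.72 * 33 = 23.76 mm

23.76 mm


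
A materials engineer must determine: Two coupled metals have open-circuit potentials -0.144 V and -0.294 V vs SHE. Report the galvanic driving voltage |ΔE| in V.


Driving voltage is the absolute potential difference.
|ΔE| = |-0.144 − (-0.294)| = 0.15 V

0.15 V


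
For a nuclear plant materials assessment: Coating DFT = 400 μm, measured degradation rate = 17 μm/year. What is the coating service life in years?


Service life = thickness / degradation rate
Life = 400 / 17 = 23.5 years

23.5 years


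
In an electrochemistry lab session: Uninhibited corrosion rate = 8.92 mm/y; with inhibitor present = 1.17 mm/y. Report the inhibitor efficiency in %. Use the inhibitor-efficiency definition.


Apply the inhibitor-efficiency definition: IE = (CR_blank − CR_inh)/CR_blank × 100
IE = (8.92 − 1.17) / 8.92 × 100
IE = 7.75 / 8.92 × 100 = 86.9 %

86.9 %


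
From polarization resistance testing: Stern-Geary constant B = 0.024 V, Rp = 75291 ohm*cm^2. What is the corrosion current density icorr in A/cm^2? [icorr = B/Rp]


Apply the Stern-Geary relation: icorr = B / Rp
icorr = 0.024 / 75291 = 3.188×10^-7 A/cm^2

3.188×10^-7 A/cm^2


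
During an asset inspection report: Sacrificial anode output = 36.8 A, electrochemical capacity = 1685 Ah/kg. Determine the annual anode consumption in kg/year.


Annual consumption = current * hours per year / capacity
Rate = 36.8 * 8760 / 1685 = 191.3 kg/year

191.3 kg/year


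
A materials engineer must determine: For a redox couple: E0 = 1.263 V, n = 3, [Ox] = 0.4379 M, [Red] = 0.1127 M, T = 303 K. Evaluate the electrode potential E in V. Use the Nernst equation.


Apply the Nernst equation: E = E0 + (RT/nF)*ln([Ox]/[Red])
Step 1: RT/nF = 8.314*303/(3*96485) = 0.00870305 V
Step 2: [Ox]/[Red] = 0.4379/0.1127 = 3.885537
Step 3: ln(3.885537) = 1.357261
Step 4: correction = 0.00870305 * 1.357261 = 0.0118 V
E = 1.263 + 0.0118 = 1.2748 V

1.2748 V


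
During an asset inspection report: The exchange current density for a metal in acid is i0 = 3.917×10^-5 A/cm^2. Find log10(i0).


i0 = 3.917×10^-5 A/cm^2
log10(i0) = -4.407

-4.407


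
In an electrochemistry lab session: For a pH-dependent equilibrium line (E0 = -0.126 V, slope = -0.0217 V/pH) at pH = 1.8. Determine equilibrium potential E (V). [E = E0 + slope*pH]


Apply the Pourbaix line equation: E = E0 + slope*pH
E = -0.126 + (-0.0217)*1.8 = -0.126 + (-0.03906) = -0.16506 V
Rounded to 3 decimal places: E = -0.165 V

-0.165 V


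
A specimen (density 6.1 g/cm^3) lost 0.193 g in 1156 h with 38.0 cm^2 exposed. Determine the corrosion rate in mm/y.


Apply the mm/y weight-loss relation: CR = 87600 * W / (D * A * T)
Numerator: 87600 * 0.193 = 16906.8
Denominator: 6.1 * 38.0 * 1156 = 267960.8
CR = 16906.8 / 267960.8 = 0.063094 mm/y

0.063094 mm/y


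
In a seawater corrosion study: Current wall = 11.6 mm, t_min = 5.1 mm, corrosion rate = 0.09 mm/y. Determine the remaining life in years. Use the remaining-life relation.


Apply the remaining-life relation: RL = (t_current − t_min) / CR
RL = (11.6 − 5.1) / 0.09 = 6.5 / 0.09 = 72.2 years

72.2 years


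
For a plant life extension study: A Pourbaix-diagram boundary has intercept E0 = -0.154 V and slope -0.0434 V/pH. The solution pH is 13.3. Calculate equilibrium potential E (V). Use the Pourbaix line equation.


Apply the Pourbaix line equation: E = E0 + slope*pH
E = -0.154 + (-0.0434)*13.3 = -0.154 + (-0.57722) = -0.73122 V
Rounded to 3 decimal places: E = -0.731 V

-0.731 V


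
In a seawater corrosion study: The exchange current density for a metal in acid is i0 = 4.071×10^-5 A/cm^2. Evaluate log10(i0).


i0 = 4.071×10^-5 A/cm^2
log10(i0) = -4.39

-4.39


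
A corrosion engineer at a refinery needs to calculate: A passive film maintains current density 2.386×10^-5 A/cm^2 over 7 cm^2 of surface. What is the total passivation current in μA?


I = i_pass * A, then convert A → μA (×10^6)
I = 2.386×10^-5 * 7 * 10^6 = 167.02 μA

167.02 μA


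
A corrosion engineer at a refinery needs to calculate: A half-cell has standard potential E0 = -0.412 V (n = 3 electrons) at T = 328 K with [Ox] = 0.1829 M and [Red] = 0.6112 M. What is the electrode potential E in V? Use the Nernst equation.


Apply the Nernst equation: E = E0 + (RT/nF)*ln([Ox]/[Red])
Step 1: RT/nF = 8.314*328/(3*96485) = 0.00942113 V
Step 2: [Ox]/[Red] = 0.1829/0.6112 = 0.299247
Step 3: ln(0.299247) = -1.206486
Step 4: correction = 0.00942113 * -1.206486 = -0.0114 V
E = -0.412 + -0.0114 = -0.4234 V

-0.4234 V


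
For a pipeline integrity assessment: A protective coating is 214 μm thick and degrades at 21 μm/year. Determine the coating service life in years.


Service life = thickness / degradation rate
Life = 214 / 21 = 10.2 years

10.2 years


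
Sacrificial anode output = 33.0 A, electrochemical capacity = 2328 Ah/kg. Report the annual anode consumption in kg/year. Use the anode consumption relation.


Annual consumption = current * hours per year / capacity
Rate = 33.0 * 8760 / 2328 = 124.2 kg/year

124.2 kg/year


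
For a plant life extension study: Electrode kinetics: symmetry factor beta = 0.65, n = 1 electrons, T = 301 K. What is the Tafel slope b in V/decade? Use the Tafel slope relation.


Apply the Tafel slope relation: b = 2.303*R*T/(beta*n*F)
Numerator: 2.303 * 8.314 * 301 = 5763.29
Denominator: 0.65 * 1 * 96485 = 62715.25
b = 5763.29 / 62715.25 = 0.092 V/decade

0.092 V/decade


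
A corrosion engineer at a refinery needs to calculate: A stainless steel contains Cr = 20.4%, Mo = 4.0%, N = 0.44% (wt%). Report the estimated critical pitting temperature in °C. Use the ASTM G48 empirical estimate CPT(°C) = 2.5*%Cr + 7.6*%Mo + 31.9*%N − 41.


Apply the ASTM G48 empirical CPT estimate: CPT(°C) = 2.5*%Cr + 7.6*%Mo + 31.9*%N − 41
2.5*20.4 = 51; 7.6*4.0 = 30.4; 31.9*0.44 = 14.036
CPT = 51 + 30.4 + 14.036 − 41 = 54.436 °C
Rounded to 0.1 °C: CPT ≈ 54.4 °C

54.4 °C


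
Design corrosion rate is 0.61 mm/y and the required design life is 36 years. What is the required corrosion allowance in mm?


Corrosion allowance = CR × design life
CA = 0.61 * 36 = 21.96 mm

21.96 mm


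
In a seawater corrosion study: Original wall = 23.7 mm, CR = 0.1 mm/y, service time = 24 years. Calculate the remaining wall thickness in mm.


Remaining wall = original − CR × time
t = 23.7 − 0.1*24 = 23.7 − 2.4 = 21.3 mm

21.3 mm


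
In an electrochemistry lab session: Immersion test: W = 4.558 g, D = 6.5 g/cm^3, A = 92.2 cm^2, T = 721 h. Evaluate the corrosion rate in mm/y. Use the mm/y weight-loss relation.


Apply the mm/y weight-loss relation: CR = 87600 * W / (D * A * T)
Numerator: 87600 * 4.558 = 399280.8
Denominator: 6.5 * 92.2 * 721 = 432095.3
CR = 399280.8 / 432095.3 = 0.92406 mm/y

0.92406 mm/y


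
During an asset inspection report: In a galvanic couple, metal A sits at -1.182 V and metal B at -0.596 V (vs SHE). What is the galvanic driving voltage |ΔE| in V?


Driving voltage is the absolute potential difference.
|ΔE| = |-1.182 − (-0.596)| = 0.586 V

0.586 V


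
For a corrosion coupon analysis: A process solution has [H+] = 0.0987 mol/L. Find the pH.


pH = −log10[H+]
pH = −log10(0.0987) = 1.01

1.01


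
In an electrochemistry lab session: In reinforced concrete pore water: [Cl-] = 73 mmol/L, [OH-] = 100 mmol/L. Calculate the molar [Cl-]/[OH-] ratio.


Threshold parameter = [Cl-] / [OH-] (molar basis; both in mmol/L, so units cancel)
Ratio = 73 / 100 = 0.73

0.73


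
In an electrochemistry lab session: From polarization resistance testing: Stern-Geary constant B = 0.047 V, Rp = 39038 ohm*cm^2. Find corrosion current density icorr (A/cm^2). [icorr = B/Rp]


Apply the Stern-Geary relation: icorr = B / Rp
icorr = 0.047 / 39038 = 1.204×10^-6 A/cm^2

1.204×10^-6 A/cm^2


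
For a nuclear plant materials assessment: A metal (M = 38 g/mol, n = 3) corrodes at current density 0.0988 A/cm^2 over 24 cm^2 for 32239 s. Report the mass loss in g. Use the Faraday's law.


Apply Faraday's law: m = i*A*t*M / (n*F)
Total charge passed Q = i*A*t = 0.0988*24*32239 = 76445.1168 C
m = Q*M/(n*F) = 76445.1168*38/(3*96485) = 10.0358 g

10.0358 g


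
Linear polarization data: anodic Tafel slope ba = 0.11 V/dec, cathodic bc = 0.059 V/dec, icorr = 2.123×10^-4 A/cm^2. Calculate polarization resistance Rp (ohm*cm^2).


Apply the Stern-Geary equation: Rp = ba*bc / (2.303*icorr*(ba+bc))
ba*bc = 0.11*0.059 = 0.00649
ba+bc = 0.169; 2.303*icorr*(ba+bc) = 2.303*2.123×10^-4*0.169 = 8.2628646×10^-5
Rp = 0.00649 / 8.2628646×10^-5 = 78.54 ohm*cm^2

78.54 ohm*cm^2


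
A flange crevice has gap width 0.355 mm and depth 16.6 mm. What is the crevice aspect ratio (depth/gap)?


Aspect ratio = depth / gap
Ratio = 16.6 / 0.355 = 46.8

46.8


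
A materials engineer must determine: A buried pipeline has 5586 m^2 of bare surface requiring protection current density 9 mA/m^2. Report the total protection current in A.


I = area * current density, then convert mA → A (÷1000)
I = 5586 * 9 / 1000 = 50.27 A

50.27 A


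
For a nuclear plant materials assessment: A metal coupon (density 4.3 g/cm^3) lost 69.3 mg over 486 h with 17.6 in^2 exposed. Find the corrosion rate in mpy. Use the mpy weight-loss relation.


Apply the mpy weight-loss relation: CR = 534 * W / (D * A * T)
Numerator: 534 * 69.3 = 37006.2
Denominator: 4.3 * 17.6 * 486 = 36780.48
CR = 37006.2 / 36780.48 = 1.0061 mpy

1.0061 mpy


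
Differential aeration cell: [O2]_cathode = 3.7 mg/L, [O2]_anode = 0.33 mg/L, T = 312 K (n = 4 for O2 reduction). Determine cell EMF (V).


Apply the Nernst concentration-cell relation: E = (RT/nF)*ln(C_cathode/C_anode)
RT/nF = 8.314*312/(4*96485) = 0.00672117 V
ln(3.7/0.33) = 2.417
E = 0.00672117 * 2.417 = 0.01625 V

0.01625 V


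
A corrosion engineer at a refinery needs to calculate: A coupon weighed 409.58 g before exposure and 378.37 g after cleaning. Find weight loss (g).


Weight loss = initial − final
WL = 409.58 − 378.37 = 31.21 g

31.21 g


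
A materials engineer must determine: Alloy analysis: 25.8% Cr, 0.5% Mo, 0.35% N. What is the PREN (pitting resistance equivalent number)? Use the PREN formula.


Apply the PREN formula: PREN = Cr + 3.3*Mo + 16*N
PREN = 25.8 + 3.3*0.5 + 16*0.35
PREN = 25.8 + 1.65 + 5.6 = 33.05

33.05


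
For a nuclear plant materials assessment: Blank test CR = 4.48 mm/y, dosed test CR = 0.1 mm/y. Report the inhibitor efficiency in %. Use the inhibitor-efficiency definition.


Apply the inhibitor-efficiency definition: IE = (CR_blank − CR_inh)/CR_blank × 100
IE = (4.48 − 0.1) / 4.48 × 100
IE = 4.38 / 4.48 × 100 = 97.8 %

97.8 %


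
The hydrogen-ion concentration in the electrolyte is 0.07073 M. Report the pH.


pH = −log10[H+]
pH = −log10(0.07073) = 1.15

1.15


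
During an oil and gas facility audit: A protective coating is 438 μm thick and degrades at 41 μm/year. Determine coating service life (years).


Service life = thickness / degradation rate
Life = 438 / 41 = 10.7 years

10.7 years


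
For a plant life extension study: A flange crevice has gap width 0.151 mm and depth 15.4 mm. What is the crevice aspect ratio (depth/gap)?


Aspect ratio = depth / gap
Ratio = 15.4 / 0.151 = 102.0

102.0


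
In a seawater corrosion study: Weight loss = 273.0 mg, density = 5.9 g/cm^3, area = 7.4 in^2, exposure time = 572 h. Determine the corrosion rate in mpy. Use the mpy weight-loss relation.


Apply the mpy weight-loss relation: CR = 534 * W / (D * A * T)
Numerator: 534 * 273.0 = 145782.0
Denominator: 5.9 * 7.4 * 572 = 24973.52
CR = 145782.0 / 24973.52 = 5.83746 mpy

5.83746 mpy


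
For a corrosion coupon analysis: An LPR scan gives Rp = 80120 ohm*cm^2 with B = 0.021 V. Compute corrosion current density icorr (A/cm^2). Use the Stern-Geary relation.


Apply the Stern-Geary relation: icorr = B / Rp
icorr = 0.021 / 80120 = 2.621×10^-7 A/cm^2

2.621×10^-7 A/cm^2


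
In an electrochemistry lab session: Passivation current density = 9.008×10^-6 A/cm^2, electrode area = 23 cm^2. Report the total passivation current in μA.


I = i_pass * A, then convert A → μA (×10^6)
I = 9.008×10^-6 * 23 * 10^6 = 207.18 μA

207.18 μA


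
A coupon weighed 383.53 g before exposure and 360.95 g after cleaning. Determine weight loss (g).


Weight loss = initial − final
WL = 383.53 − 360.95 = 22.58 g

22.58 g


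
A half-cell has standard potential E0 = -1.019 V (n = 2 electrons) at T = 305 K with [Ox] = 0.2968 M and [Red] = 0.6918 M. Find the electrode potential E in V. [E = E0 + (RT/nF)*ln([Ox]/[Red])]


Apply the Nernst equation: E = E0 + (RT/nF)*ln([Ox]/[Red])
Step 1: RT/nF = 8.314*305/(2*96485) = 0.01314075 V
Step 2: [Ox]/[Red] = 0.2968/0.6918 = 0.429026
Step 3: ln(0.429026) = -0.846238
Step 4: correction = 0.01314075 * -0.846238 = -0.011 V
E = -1.019 + -0.011 = -1.03 V

-1.03 V


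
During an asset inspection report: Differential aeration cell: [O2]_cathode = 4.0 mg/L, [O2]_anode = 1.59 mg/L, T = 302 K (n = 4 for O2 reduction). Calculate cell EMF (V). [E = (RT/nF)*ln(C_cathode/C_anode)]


Apply the Nernst concentration-cell relation: E = (RT/nF)*ln(C_cathode/C_anode)
RT/nF = 8.314*302/(4*96485) = 0.00650575 V
ln(4.0/1.59) = 0.92256
E = 0.00650575 * 0.92256 = 0.006 V

0.006 V


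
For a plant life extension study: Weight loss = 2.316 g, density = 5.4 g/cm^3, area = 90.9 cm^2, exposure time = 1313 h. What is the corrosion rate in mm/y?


Apply the mm/y weight-loss relation: CR = 87600 * W / (D * A * T)
Numerator: 87600 * 2.316 = 202881.6
Denominator: 5.4 * 90.9 * 1313 = 644499.18
CR = 202881.6 / 644499.18 = 0.3148 mm/y

0.3148 mm/y


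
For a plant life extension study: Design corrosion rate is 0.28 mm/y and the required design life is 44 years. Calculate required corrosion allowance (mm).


Corrosion allowance = CR × design life
CA = 0.28 * 44 = 12.32 mm

12.32 mm


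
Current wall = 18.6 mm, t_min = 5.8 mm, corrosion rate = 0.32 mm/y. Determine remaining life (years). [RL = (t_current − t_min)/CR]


Apply the remaining-life relation: RL = (t_current − t_min) / CR
RL = (18.6 − 5.8) / 0.32 = 12.8 / 0.32 = 40.0 years

40.0 years


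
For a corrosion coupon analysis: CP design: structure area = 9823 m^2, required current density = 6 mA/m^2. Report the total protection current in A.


I = area * current density, then convert mA → A (÷1000)
I = 9823 * 6 / 1000 = 58.94 A

58.94 A


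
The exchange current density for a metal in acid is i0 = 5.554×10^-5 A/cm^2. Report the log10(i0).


i0 = 5.554×10^-5 A/cm^2
log10(i0) = -4.255

-4.255


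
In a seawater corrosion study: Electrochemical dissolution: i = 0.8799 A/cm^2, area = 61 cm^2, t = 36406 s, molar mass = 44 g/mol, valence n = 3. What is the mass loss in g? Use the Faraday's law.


Apply Faraday's law: m = i*A*t*M / (n*F)
Total charge passed Q = i*A*t = 0.8799*61*36406 = 1954052.0034 C
m = Q*M/(n*F) = 1954052.0034*44/(3*96485) = 297.035 g

297.035 g


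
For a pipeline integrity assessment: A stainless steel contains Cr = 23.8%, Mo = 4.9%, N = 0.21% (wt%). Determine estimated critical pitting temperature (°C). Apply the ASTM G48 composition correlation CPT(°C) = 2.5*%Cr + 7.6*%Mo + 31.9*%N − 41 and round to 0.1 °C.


Apply the ASTM G48 empirical CPT estimate: CPT(°C) = 2.5*%Cr + 7.6*%Mo + 31.9*%N − 41
2.5*23.8 = 59.5; 7.6*4.9 = 37.24; 31.9*0.21 = 6.699
CPT = 59.5 + 37.24 + 6.699 − 41 = 62.439 °C
Rounded to 0.1 °C: CPT ≈ 62.4 °C

62.4 °C


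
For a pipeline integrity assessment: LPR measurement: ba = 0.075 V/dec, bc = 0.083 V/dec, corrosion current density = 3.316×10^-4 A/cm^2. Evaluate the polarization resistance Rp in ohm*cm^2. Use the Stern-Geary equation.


Apply the Stern-Geary equation: Rp = ba*bc / (2.303*icorr*(ba+bc))
ba*bc = 0.075*0.083 = 0.006225
ba+bc = 0.158; 2.303*icorr*(ba+bc) = 2.303*3.316×10^-4*0.158 = 1.2066062×10^-4
Rp = 0.006225 / 1.2066062×10^-4 = 51.6 ohm*cm^2

51.6 ohm*cm^2


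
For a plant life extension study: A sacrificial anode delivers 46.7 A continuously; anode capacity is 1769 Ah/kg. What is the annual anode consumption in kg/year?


Annual consumption = current * hours per year / capacity
Rate = 46.7 * 8760 / 1769 = 231.3 kg/year

231.3 kg/year


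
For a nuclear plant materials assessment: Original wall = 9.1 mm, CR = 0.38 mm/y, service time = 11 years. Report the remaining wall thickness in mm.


Remaining wall = original − CR × time
t = 9.1 − 0.38*11 = 9.1 − 4.18 = 4.92 mm

4.92 mm


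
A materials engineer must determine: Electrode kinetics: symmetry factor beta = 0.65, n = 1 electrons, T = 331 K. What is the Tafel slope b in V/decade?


Apply the Tafel slope relation: b = 2.303*R*T/(beta*n*F)
Numerator: 2.303 * 8.314 * 331 = 6337.7
Denominator: 0.65 * 1 * 96485 = 62715.25
b = 6337.7 / 62715.25 = 0.101 V/decade

0.101 V/decade


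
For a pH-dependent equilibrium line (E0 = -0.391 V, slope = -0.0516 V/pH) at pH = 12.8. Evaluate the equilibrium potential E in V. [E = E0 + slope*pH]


Apply the Pourbaix line equation: E = E0 + slope*pH
E = -0.391 + (-0.0516)*12.8 = -0.391 + (-0.66048) = -1.05148 V
Rounded to 3 decimal places: E = -1.051 V

-1.051 V


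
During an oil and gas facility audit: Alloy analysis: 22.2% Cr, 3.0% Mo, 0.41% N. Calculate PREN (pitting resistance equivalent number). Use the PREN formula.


Apply the PREN formula: PREN = Cr + 3.3*Mo + 16*N
PREN = 22.2 + 3.3*3.0 + 16*0.41
PREN = 22.2 + 9.9 + 6.56 = 38.66

38.66


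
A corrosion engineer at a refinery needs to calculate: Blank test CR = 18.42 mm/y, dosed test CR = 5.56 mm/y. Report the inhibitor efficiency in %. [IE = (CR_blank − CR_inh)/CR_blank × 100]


Apply the inhibitor-efficiency definition: IE = (CR_blank − CR_inh)/CR_blank × 100
IE = (18.42 − 5.56) / 18.42 × 100
IE = 12.86 / 18.42 × 100 = 69.8 %

69.8 %


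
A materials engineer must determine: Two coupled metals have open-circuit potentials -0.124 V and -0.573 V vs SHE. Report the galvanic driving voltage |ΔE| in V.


Driving voltage is the absolute potential difference.
|ΔE| = |-0.124 − (-0.573)| = 0.449 V

0.449 V


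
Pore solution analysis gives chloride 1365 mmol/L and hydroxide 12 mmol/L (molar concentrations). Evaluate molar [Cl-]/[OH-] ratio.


Threshold parameter = [Cl-] / [OH-] (molar basis; both in mmol/L, so units cancel)
Ratio = 1365 / 12 = 113.75

113.75


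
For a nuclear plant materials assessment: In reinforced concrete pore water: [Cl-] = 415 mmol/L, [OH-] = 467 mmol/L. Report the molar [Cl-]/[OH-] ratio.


Threshold parameter = [Cl-] / [OH-] (molar basis; both in mmol/L, so units cancel)
Ratio = 415 / 467 = 0.89

0.89


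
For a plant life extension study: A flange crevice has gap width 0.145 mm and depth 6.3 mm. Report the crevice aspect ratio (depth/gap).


Aspect ratio = depth / gap
Ratio = 6.3 / 0.145 = 43.4

43.4


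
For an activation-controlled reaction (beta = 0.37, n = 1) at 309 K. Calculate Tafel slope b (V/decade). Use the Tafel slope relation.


Apply the Tafel slope relation: b = 2.303*R*T/(beta*n*F)
Numerator: 2.303 * 8.314 * 309 = 5916.47
Denominator: 0.37 * 1 * 96485 = 35699.45
b = 5916.47 / 35699.45 = 0.166 V/decade

0.166 V/decade


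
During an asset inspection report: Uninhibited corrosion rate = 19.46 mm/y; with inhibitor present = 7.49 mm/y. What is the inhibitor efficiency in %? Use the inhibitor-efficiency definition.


Apply the inhibitor-efficiency definition: IE = (CR_blank − CR_inh)/CR_blank × 100
IE = (19.46 − 7.49) / 19.46 × 100
IE = 11.97 / 19.46 × 100 = 61.5 %

61.5 %


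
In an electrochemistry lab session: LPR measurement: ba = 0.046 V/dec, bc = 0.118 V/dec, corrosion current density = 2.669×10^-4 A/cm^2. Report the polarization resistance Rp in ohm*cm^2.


Apply the Stern-Geary equation: Rp = ba*bc / (2.303*icorr*(ba+bc))
ba*bc = 0.046*0.118 = 0.005428
ba+bc = 0.164; 2.303*icorr*(ba+bc) = 2.303*2.669×10^-4*0.164 = 1.0080599×10^-4
Rp = 0.005428 / 1.0080599×10^-4 = 53.85 ohm*cm^2

53.85 ohm*cm^2


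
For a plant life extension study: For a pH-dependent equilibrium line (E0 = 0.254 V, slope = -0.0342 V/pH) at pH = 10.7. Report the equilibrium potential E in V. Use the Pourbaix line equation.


Apply the Pourbaix line equation: E = E0 + slope*pH
E = 0.254 + (-0.0342)*10.7 = 0.254 + (-0.36594) = -0.11194 V
Rounded to 4 decimal places: E = -0.1119 V

-0.1119 V


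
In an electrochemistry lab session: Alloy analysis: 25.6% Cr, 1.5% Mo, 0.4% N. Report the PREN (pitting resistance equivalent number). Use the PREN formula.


Apply the PREN formula: PREN = Cr + 3.3*Mo + 16*N
PREN = 25.6 + 3.3*1.5 + 16*0.4
PREN = 25.6 + 4.95 + 6.4 = 36.95

36.95


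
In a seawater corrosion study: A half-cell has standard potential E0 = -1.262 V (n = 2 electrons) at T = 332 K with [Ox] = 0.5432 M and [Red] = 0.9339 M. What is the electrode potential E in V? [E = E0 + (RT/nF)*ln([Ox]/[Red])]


Apply the Nernst equation: E = E0 + (RT/nF)*ln([Ox]/[Red])
Step 1: RT/nF = 8.314*332/(2*96485) = 0.01430403 V
Step 2: [Ox]/[Red] = 0.5432/0.9339 = 0.581647
Step 3: ln(0.581647) = -0.541892
Step 4: correction = 0.01430403 * -0.541892 = -0.0078 V
E = -1.262 + -0.0078 = -1.2698 V

-1.2698 V


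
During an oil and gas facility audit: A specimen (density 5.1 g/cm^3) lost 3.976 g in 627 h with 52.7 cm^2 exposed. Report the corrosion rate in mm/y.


Apply the mm/y weight-loss relation: CR = 87600 * W / (D * A * T)
Numerator: 87600 * 3.976 = 348297.6
Denominator: 5.1 * 52.7 * 627 = 168518.79
CR = 348297.6 / 168518.79 = 2.06682 mm/y

2.06682 mm/y


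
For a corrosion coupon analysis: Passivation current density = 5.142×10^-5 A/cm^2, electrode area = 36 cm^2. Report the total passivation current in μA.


I = i_pass * A, then convert A → μA (×10^6)
I = 5.142×10^-5 * 36 * 10^6 = 1851.12 μA

1851.12 μA


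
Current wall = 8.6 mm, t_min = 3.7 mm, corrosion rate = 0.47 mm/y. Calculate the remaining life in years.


Apply the remaining-life relation: RL = (t_current − t_min) / CR
RL = (8.6 − 3.7) / 0.47 = 4.9 / 0.47 = 10.4 years

10.4 years


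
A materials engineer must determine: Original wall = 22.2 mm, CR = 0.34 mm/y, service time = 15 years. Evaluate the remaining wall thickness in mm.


Remaining wall = original − CR × time
t = 22.2 − 0.34*15 = 22.2 − 5.1 = 17.1 mm

17.1 mm


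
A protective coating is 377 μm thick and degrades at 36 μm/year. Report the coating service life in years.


Service life = thickness / degradation rate
Life = 377 / 36 = 10.5 years

10.5 years


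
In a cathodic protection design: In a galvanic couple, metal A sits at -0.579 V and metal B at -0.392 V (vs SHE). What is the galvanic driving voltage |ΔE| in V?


Driving voltage is the absolute potential difference.
|ΔE| = |-0.579 − (-0.392)| = 0.187 V

0.187 V


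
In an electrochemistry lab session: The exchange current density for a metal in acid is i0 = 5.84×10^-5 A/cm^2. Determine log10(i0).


i0 = 5.84×10^-5 A/cm^2
log10(i0) = -4.234

-4.234


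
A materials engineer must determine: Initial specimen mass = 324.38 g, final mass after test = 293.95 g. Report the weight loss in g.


Weight loss = initial − final
WL = 324.38 − 293.95 = 30.43 g

30.43 g


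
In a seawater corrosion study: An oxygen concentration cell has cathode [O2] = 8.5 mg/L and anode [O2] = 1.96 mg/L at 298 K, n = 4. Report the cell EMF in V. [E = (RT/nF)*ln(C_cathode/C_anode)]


Apply the Nernst concentration-cell relation: E = (RT/nF)*ln(C_cathode/C_anode)
RT/nF = 8.314*298/(4*96485) = 0.00641958 V
ln(8.5/1.96) = 1.46712
E = 0.00641958 * 1.46712 = 0.00942 V

0.00942 V


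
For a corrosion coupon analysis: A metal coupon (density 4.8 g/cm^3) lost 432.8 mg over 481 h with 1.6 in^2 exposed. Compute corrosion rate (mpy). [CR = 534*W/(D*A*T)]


Apply the mpy weight-loss relation: CR = 534 * W / (D * A * T)
Numerator: 534 * 432.8 = 231115.2
Denominator: 4.8 * 1.6 * 481 = 3694.08
CR = 231115.2 / 3694.08 = 62.5637 mpy

62.5637 mpy


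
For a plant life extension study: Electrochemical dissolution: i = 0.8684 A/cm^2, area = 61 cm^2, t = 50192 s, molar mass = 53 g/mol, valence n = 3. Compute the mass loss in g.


Apply Faraday's law: m = i*A*t*M / (n*F)
Total charge passed Q = i*A*t = 0.8684*61*50192 = 2658790.7008 C
m = Q*M/(n*F) = 2658790.7008*53/(3*96485) = 486.83183 g

486.83183 g


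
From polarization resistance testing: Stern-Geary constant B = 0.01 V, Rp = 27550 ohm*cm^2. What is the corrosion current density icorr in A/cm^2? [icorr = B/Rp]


Apply the Stern-Geary relation: icorr = B / Rp
icorr = 0.01 / 27550 = 3.63×10^-7 A/cm^2

3.63×10^-7 A/cm^2


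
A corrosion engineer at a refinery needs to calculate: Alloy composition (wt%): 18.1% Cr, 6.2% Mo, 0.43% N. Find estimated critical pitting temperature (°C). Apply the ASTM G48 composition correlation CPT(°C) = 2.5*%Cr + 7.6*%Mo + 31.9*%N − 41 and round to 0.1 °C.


Apply the ASTM G48 empirical CPT estimate: CPT(°C) = 2.5*%Cr + 7.6*%Mo + 31.9*%N − 41
2.5*18.1 = 45.25; 7.6*6.2 = 47.12; 31.9*0.43 = 13.717
CPT = 45.25 + 47.12 + 13.717 − 41 = 65.087 °C
Rounded to 0.1 °C: CPT ≈ 65.1 °C

65.1 °C


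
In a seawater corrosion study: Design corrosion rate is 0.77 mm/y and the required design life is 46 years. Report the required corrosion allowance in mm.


Corrosion allowance = CR × design life
CA = 0.77 * 46 = 35.42 mm

35.42 mm


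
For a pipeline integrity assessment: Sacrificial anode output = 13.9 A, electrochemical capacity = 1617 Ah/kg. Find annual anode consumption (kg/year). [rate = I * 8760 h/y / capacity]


Annual consumption = current * hours per year / capacity
Rate = 13.9 * 8760 / 1617 = 75.3 kg/year

75.3 kg/year


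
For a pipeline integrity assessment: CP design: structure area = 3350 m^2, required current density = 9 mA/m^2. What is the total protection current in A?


I = area * current density, then convert mA → A (÷1000)
I = 3350 * 9 / 1000 = 30.15 A

30.15 A


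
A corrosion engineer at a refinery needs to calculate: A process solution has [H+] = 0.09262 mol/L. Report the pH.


pH = −log10[H+]
pH = −log10(0.09262) = 1.03

1.03


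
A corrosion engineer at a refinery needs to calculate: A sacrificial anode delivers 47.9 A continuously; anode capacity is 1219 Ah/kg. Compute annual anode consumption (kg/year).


Annual consumption = current * hours per year / capacity
Rate = 47.9 * 8760 / 1219 = 344.2 kg/year

344.2 kg/year


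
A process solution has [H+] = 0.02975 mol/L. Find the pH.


pH = −log10[H+]
pH = −log10(0.02975) = 1.53

1.53


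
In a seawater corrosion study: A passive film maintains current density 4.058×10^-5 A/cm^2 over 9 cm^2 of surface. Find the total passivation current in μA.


I = i_pass * A, then convert A → μA (×10^6)
I = 4.058×10^-5 * 9 * 10^6 = 365.22 μA

365.22 μA


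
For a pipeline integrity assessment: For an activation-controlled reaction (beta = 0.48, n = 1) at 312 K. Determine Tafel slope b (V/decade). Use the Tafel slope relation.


Apply the Tafel slope relation: b = 2.303*R*T/(beta*n*F)
Numerator: 2.303 * 8.314 * 312 = 5973.91
Denominator: 0.48 * 1 * 96485 = 46312.8
b = 5973.91 / 46312.8 = 0.129 V/decade

0.129 V/decade


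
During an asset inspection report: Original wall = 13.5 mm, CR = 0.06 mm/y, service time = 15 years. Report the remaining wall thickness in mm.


Remaining wall = original − CR × time
t = 13.5 − 0.06*15 = 13.5 − 0.9 = 12.6 mm

12.6 mm


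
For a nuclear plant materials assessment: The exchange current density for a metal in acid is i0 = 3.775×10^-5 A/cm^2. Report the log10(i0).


i0 = 3.775×10^-5 A/cm^2
log10(i0) = -4.423

-4.423


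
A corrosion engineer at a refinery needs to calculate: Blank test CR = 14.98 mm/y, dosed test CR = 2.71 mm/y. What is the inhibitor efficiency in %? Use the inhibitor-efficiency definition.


Apply the inhibitor-efficiency definition: IE = (CR_blank − CR_inh)/CR_blank × 100
IE = (14.98 − 2.71) / 14.98 × 100
IE = 12.27 / 14.98 × 100 = 81.9 %

81.9 %


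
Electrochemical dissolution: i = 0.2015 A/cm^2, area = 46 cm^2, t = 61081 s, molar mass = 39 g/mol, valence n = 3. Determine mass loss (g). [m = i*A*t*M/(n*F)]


Apply Faraday's law: m = i*A*t*M / (n*F)
Total charge passed Q = i*A*t = 0.2015*46*61081 = 566159.789 C
m = Q*M/(n*F) = 566159.789*39/(3*96485) = 76.28209 g

76.28209 g


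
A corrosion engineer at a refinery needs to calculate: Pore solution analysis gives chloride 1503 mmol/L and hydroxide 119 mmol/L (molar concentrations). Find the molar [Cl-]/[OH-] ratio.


Threshold parameter = [Cl-] / [OH-] (molar basis; both in mmol/L, so units cancel)
Ratio = 1503 / 119 = 12.63

12.63


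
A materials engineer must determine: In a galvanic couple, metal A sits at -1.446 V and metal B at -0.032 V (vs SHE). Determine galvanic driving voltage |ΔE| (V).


Driving voltage is the absolute potential difference.
|ΔE| = |-1.446 − (-0.032)| = 1.414 V

1.414 V


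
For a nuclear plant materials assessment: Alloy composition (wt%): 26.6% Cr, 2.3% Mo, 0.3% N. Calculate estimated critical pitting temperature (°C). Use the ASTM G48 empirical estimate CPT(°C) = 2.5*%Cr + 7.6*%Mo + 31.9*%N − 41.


Apply the ASTM G48 empirical CPT estimate: CPT(°C) = 2.5*%Cr + 7.6*%Mo + 31.9*%N − 41
2.5*26.6 = 66.5; 7.6*2.3 = 17.48; 31.9*0.3 = 9.57
CPT = 66.5 + 17.48 + 9.57 − 41 = 52.55 °C
Rounded to 0.1 °C: CPT ≈ 52.6 °C

52.6 °C


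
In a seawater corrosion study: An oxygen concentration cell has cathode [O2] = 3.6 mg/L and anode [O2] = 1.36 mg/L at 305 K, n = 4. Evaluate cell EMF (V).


Apply the Nernst concentration-cell relation: E = (RT/nF)*ln(C_cathode/C_anode)
RT/nF = 8.314*305/(4*96485) = 0.00657037 V
ln(3.6/1.36) = 0.97345
E = 0.00657037 * 0.97345 = 0.0064 V

0.0064 V


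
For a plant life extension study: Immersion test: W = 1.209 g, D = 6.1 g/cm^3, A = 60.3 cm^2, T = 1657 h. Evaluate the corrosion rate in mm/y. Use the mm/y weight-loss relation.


Apply the mm/y weight-loss relation: CR = 87600 * W / (D * A * T)
Numerator: 87600 * 1.209 = 105908.4
Denominator: 6.1 * 60.3 * 1657 = 609494.31
CR = 105908.4 / 609494.31 = 0.17376 mm/y

0.17376 mm/y


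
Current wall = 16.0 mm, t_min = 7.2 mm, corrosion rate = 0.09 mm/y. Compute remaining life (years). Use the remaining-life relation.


Apply the remaining-life relation: RL = (t_current − t_min) / CR
RL = (16.0 − 7.2) / 0.09 = 8.8 / 0.09 = 97.8 years

97.8 years


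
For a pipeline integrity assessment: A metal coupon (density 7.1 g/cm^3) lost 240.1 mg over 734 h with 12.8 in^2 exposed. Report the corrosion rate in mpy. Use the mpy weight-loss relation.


Apply the mpy weight-loss relation: CR = 534 * W / (D * A * T)
Numerator: 534 * 240.1 = 128213.4
Denominator: 7.1 * 12.8 * 734 = 66705.92
CR = 128213.4 / 66705.92 = 1.92207 mpy

1.92207 mpy


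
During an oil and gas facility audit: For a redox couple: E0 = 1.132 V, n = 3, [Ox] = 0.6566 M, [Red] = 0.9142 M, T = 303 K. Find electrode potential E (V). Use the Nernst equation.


Apply the Nernst equation: E = E0 + (RT/nF)*ln([Ox]/[Red])
Step 1: RT/nF = 8.314*303/(3*96485) = 0.00870305 V
Step 2: [Ox]/[Red] = 0.6566/0.9142 = 0.718224
Step 3: ln(0.718224) = -0.330974
Step 4: correction = 0.00870305 * -0.330974 = -0.003 V
E = 1.132 + -0.003 = 1.129 V

1.129 V


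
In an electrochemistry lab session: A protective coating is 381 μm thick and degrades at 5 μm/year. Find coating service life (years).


Service life = thickness / degradation rate
Life = 381 / 5 = 76.2 years

76.2 years


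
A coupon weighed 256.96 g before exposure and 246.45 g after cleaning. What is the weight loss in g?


Weight loss = initial − final
WL = 256.96 − 246.45 = 10.51 g

10.51 g


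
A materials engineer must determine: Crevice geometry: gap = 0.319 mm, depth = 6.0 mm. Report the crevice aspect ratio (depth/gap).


Aspect ratio = depth / gap
Ratio = 6.0 / 0.319 = 18.8

18.8


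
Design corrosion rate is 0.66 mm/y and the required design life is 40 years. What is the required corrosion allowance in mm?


Corrosion allowance = CR × design life
CA = 0.66 * 40 = 26.4 mm

26.4 mm


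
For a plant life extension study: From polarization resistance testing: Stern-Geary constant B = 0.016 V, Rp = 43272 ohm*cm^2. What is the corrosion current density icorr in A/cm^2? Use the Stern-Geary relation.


Apply the Stern-Geary relation: icorr = B / Rp
icorr = 0.016 / 43272 = 3.698×10^-7 A/cm^2

3.698×10^-7 A/cm^2


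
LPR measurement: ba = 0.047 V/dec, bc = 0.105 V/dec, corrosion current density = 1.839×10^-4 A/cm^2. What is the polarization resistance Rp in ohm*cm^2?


Apply the Stern-Geary equation: Rp = ba*bc / (2.303*icorr*(ba+bc))
ba*bc = 0.047*0.105 = 0.004935
ba+bc = 0.152; 2.303*icorr*(ba+bc) = 2.303*1.839×10^-4*0.152 = 6.4375298×10^-5
Rp = 0.004935 / 6.4375298×10^-5 = 76.66 ohm*cm^2

76.66 ohm*cm^2
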